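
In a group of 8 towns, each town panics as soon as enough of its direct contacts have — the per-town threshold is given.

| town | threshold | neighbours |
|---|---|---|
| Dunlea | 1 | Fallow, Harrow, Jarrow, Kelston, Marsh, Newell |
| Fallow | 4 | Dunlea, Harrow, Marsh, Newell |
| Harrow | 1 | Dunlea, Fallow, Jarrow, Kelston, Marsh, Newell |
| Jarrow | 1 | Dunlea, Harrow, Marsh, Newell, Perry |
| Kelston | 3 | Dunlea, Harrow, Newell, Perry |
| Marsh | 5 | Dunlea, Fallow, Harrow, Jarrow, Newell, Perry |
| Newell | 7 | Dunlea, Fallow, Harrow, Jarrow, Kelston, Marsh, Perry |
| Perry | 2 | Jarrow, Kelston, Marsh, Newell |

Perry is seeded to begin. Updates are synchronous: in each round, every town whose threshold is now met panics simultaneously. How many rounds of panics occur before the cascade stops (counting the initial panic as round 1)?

Round 1 — Perry panics (initial).
Round 2 — checking thresholds:
  Jarrow: 1 of 5 neighbours ≥ 1, panics.
  Kelston: 1 of 4 neighbours < 3, holds.
  Marsh: 1 of 6 neighbours < 5, holds.
  Newell: 1 of 7 neighbours < 7, holds.
Round 3 — checking thresholds:
  Dunlea: 1 of 6 neighbours ≥ 1, panics.
  Harrow: 1 of 6 neighbours ≥ 1, panics.
  Kelston: 1 of 4 neighbours < 3, holds.
  Marsh: 2 of 6 neighbours < 5, holds.
  Newell: 2 of 7 neighbours < 7, holds.
Round 4 — checking thresholds:
  Fallow: 2 of 4 neighbours < 4, holds.
  Kelston: 3 of 4 neighbours ≥ 3, panics.
  Marsh: 4 of 6 neighbours < 5, holds.
  Newell: 4 of 7 neighbours < 7, holds.
Round 5 — no new panics; cascade stops.

4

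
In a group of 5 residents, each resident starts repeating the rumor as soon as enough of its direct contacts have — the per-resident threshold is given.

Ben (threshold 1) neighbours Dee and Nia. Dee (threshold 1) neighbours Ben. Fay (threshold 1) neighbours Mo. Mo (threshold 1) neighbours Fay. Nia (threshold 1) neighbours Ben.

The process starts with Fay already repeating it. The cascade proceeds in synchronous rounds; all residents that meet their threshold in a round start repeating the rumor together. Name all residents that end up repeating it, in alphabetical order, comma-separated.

Fay, Mo

Round 1 — Fay starts repeating the rumor (initial).
Round 2 — checking thresholds:
  Mo: 1 of 1 neighbours ≥ 1, starts repeating the rumor.
Round 3 — no new spreads; cascade stops.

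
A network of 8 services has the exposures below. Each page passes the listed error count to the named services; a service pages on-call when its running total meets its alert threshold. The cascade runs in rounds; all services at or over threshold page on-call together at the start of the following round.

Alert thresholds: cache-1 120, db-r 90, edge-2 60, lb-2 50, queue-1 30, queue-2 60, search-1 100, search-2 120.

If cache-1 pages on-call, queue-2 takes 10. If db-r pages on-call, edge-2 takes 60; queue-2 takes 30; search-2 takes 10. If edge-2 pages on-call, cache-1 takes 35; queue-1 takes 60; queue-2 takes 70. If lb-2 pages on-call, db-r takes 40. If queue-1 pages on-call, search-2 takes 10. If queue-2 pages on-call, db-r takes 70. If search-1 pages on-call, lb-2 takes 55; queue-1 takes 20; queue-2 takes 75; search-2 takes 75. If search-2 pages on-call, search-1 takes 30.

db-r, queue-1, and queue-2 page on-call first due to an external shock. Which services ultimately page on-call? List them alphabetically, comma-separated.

db-r, edge-2, queue-1, queue-2

Round 1 — db-r, queue-1, queue-2 page on-call (initial).
  edge-2: +60 → 60 ≥ 60
  search-2: +10+10 → 20 < 120
Round 2 — edge-2 pages on-call.
  cache-1: +35 → 35 < 120
No further pages.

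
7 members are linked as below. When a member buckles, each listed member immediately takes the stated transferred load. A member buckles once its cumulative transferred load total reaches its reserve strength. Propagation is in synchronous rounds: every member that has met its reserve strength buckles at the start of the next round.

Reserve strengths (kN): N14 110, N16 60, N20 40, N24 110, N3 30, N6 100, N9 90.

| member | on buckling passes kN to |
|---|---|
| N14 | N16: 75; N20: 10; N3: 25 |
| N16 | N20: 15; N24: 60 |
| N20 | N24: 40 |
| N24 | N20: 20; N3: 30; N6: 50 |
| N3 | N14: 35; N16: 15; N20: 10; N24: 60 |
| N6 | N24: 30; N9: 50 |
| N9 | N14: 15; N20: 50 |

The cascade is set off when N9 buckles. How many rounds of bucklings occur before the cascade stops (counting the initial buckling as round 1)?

2

Round 1 — N9 buckles (initial).
  N14: +15 → 15 < 110
  N20: +50 → 50 ≥ 40
Round 2 — N20 buckles.
  N24: +40 → 40 < 110
No further bucklings.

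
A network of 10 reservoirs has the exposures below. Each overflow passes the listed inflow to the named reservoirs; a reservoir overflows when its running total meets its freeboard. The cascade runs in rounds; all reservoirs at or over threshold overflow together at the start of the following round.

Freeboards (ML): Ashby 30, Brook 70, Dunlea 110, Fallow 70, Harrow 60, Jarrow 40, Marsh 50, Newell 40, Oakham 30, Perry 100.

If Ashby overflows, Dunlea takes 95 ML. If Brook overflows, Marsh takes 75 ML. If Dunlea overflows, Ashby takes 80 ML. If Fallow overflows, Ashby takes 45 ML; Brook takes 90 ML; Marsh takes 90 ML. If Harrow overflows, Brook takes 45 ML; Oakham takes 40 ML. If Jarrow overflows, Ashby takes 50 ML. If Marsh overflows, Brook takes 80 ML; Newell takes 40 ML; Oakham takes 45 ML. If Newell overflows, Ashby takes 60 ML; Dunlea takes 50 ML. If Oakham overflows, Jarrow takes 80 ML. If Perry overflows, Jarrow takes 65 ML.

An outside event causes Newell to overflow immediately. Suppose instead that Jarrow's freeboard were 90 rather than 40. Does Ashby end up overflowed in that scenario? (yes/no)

yes

With Jarrow's freeboard at 90:
Round 1 — Newell overflows (initial).
  Ashby: +60 → 60 ≥ 30
  Dunlea: +50 → 50 < 110
Round 2 — Ashby overflows.
  Dunlea: +95 → 145 ≥ 110
Round 3 — Dunlea overflows.
No further overflows.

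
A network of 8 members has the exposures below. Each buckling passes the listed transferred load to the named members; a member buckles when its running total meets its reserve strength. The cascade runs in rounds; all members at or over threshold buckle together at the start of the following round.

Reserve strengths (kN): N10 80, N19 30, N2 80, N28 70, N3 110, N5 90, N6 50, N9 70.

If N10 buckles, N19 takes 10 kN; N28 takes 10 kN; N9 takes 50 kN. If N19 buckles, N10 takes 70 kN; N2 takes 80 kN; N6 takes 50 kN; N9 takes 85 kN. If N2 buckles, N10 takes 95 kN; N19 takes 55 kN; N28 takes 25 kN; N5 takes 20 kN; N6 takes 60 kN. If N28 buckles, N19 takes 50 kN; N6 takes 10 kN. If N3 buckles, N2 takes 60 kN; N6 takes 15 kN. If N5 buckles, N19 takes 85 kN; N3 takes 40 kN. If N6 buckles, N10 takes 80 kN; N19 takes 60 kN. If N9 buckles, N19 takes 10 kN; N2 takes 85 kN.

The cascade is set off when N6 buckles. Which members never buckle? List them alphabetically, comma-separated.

Round 1 — N6 buckles (initial).
  N10: +80 → 80 ≥ 80
  N19: +60 → 60 ≥ 30
Round 2 — N10, N19 buckle.
  N2: +80 → 80 ≥ 80
  N28: +10 → 10 < 70
  N9: +50+85 → 135 ≥ 70
Round 3 — N2, N9 buckle.
  N28: +25 → 35 < 70
  N5: +20 → 20 < 90
No further bucklings.

N28, N3, N5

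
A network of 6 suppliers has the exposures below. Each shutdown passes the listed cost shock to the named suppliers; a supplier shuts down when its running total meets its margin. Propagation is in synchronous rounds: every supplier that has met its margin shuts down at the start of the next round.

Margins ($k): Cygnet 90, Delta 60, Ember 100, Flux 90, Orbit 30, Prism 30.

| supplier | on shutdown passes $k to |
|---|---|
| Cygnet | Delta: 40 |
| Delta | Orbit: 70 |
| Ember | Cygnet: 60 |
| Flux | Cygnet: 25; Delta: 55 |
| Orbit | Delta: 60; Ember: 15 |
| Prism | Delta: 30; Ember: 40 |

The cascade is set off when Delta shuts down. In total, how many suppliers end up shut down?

Round 1 — Delta shuts down (initial).
  Orbit: +70 → 70 ≥ 30
Round 2 — Orbit shuts down.
  Ember: +15 → 15 < 100
No further shutdowns.

2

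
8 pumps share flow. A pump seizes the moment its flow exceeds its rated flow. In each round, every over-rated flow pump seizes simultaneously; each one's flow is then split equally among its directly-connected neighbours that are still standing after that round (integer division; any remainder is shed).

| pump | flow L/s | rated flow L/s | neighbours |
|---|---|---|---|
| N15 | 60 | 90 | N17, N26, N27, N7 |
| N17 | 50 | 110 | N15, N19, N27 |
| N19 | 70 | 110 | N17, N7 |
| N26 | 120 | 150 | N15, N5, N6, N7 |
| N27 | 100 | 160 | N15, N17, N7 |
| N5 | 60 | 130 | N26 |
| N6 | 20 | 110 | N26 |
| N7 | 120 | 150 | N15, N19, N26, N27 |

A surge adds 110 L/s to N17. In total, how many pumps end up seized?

Round 1 — N17 at 160 > 110. N17 seizes.
  N17 sheds 160 L/s to N15, N19, N27: 53 each (1 lost).
    N15: 60+53 = 113 > 90
    N19: 70+53 = 123 > 110
    N27: 100+53 = 153 ≤ 160
Round 2 — N15, N19 seize.
  N15 sheds 113 L/s to N26, N27, N7: 37 each (2 lost).
    N26: 120+37 = 157 > 150
    N27: 153+37 = 190 > 160
    N7: 120+37 = 157 > 150
  N19 sheds 123 L/s to N7: 123 each.
    N7: 157+123 = 280 > 150
Round 3 — N26, N27, N7 seize.
  N26 sheds 157 L/s to N5, N6: 78 each (1 lost).
    N5: 60+78 = 138 > 130
    N6: 20+78 = 98 ≤ 110
  N27 sheds 190 L/s: no online neighbours, lost.
  N7 sheds 280 L/s: no online neighbours, lost.
Round 4 — N5 seizes.
  N5 sheds 138 L/s: no online neighbours, lost.
No further seizures.

7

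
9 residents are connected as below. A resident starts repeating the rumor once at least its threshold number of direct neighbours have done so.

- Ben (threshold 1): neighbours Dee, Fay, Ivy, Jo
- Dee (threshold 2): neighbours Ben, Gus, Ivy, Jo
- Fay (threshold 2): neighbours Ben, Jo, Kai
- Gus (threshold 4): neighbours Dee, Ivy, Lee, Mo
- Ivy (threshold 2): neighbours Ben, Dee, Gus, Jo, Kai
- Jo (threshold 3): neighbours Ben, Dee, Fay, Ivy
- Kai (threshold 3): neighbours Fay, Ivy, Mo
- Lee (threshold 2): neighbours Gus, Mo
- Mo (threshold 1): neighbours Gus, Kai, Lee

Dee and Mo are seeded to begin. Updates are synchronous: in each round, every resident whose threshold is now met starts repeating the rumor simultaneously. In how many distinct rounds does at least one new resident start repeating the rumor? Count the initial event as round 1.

6

Round 1 — Dee, Mo start repeating the rumor (initial).
Round 2 — checking thresholds:
  Ben: 1 of 4 neighbours ≥ 1, starts repeating the rumor.
  Gus: 2 of 4 neighbours < 4, below threshold.
  Ivy: 1 of 5 neighbours < 2, below threshold.
  Jo: 1 of 4 neighbours < 3, below threshold.
  Kai: 1 of 3 neighbours < 3, below threshold.
  Lee: 1 of 2 neighbours < 2, below threshold.
Round 3 — checking thresholds:
  Fay: 1 of 3 neighbours < 2, below threshold.
  Gus: 2 of 4 neighbours < 4, below threshold.
  Ivy: 2 of 5 neighbours ≥ 2, starts repeating the rumor.
  Jo: 2 of 4 neighbours < 3, below threshold.
  Kai: 1 of 3 neighbours < 3, below threshold.
  Lee: 1 of 2 neighbours < 2, below threshold.
Round 4 — checking thresholds:
  Fay: 1 of 3 neighbours < 2, below threshold.
  Gus: 3 of 4 neighbours < 4, below threshold.
  Jo: 3 of 4 neighbours ≥ 3, starts repeating the rumor.
  Kai: 2 of 3 neighbours < 3, below threshold.
  Lee: 1 of 2 neighbours < 2, below threshold.
Round 5 — checking thresholds:
  Fay: 2 of 3 neighbours ≥ 2, starts repeating the rumor.
  Gus: 3 of 4 neighbours < 4, below threshold.
  Kai: 2 of 3 neighbours < 3, below threshold.
  Lee: 1 of 2 neighbours < 2, below threshold.
Round 6 — checking thresholds:
  Gus: 3 of 4 neighbours < 4, below threshold.
  Kai: 3 of 3 neighbours ≥ 3, starts repeating the rumor.
  Lee: 1 of 2 neighbours < 2, below threshold.
Round 7 — no new spreads; cascade stops.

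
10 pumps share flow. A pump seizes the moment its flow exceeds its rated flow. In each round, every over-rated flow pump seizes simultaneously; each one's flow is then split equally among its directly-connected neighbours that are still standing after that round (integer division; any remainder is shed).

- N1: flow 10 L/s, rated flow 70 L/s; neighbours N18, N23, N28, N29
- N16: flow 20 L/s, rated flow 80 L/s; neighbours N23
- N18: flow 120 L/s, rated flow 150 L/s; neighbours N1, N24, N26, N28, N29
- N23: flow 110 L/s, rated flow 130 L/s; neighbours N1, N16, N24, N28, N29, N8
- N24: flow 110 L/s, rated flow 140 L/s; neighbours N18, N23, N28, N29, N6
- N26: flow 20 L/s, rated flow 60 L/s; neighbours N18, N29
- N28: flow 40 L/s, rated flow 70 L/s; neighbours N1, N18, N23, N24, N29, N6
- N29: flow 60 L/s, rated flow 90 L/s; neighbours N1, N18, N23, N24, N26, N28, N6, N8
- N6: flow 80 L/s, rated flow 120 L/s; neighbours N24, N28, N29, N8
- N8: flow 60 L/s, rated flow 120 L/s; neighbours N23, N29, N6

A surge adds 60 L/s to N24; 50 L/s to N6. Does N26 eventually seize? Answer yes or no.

yes

Round 1 — N24 at 170 > 140; N6 at 130 > 120. N24, N6 seize.
  N24 sheds 170 L/s to N18, N23, N28, N29: 42 each (2 lost).
    N18: 120+42 = 162 > 150
    N23: 110+42 = 152 > 130
    N28: 40+42 = 82 > 70
    N29: 60+42 = 102 > 90
  N6 sheds 130 L/s to N28, N29, N8: 43 each (1 lost).
    N28: 82+43 = 125 > 70
    N29: 102+43 = 145 > 90
    N8: 60+43 = 103 ≤ 120
Round 2 — N18, N23, N28, N29 seize.
  N18 sheds 162 L/s to N1, N26: 81 each.
    N1: 10+81 = 91 > 70
    N26: 20+81 = 101 > 60
  N23 sheds 152 L/s to N1, N16, N8: 50 each (2 lost).
    N1: 91+50 = 141 > 70
    N16: 20+50 = 70 ≤ 80
    N8: 103+50 = 153 > 120
  N28 sheds 125 L/s to N1: 125 each.
    N1: 141+125 = 266 > 70
  N29 sheds 145 L/s to N1, N26, N8: 48 each (1 lost).
    N1: 266+48 = 314 > 70
    N26: 101+48 = 149 > 60
    N8: 153+48 = 201 > 120
Round 3 — N1, N26, N8 seize.
  N1 sheds 314 L/s: no online neighbours, lost.
  N26 sheds 149 L/s: no online neighbours, lost.
  N8 sheds 201 L/s: no online neighbours, lost.
No further seizures.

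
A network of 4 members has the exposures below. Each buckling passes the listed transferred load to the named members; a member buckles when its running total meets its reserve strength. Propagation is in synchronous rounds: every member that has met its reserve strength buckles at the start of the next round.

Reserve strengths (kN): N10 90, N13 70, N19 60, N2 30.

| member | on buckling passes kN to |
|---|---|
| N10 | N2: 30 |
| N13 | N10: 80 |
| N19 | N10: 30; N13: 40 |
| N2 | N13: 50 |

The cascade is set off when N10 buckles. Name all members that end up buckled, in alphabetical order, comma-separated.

N10, N2

Round 1 — N10 buckles (initial).
  N2: +30 → 30 ≥ 30
Round 2 — N2 buckles.
  N13: +50 → 50 < 70
No further bucklings.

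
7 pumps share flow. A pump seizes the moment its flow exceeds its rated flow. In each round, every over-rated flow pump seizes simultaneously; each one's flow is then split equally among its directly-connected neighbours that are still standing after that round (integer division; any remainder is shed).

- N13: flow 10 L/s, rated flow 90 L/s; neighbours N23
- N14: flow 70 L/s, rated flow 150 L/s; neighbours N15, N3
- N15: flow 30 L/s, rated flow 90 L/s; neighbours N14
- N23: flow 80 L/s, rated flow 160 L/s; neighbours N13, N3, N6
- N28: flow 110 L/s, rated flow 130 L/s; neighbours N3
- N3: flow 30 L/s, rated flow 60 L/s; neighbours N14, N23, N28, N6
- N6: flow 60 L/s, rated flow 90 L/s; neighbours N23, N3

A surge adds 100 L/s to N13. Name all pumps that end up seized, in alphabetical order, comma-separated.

Round 1 — N13 at 110 > 90. N13 seizes.
  N13 sheds 110 L/s to N23: 110 each.
    N23: 80+110 = 190 > 160
Round 2 — N23 seizes.
  N23 sheds 190 L/s to N3, N6: 95 each.
    N3: 30+95 = 125 > 60
    N6: 60+95 = 155 > 90
Round 3 — N3, N6 seize.
  N3 sheds 125 L/s to N14, N28: 62 each (1 lost).
    N14: 70+62 = 132 ≤ 150
    N28: 110+62 = 172 > 130
  N6 sheds 155 L/s: no online neighbours, lost.
Round 4 — N28 seizes.
  N28 sheds 172 L/s: no online neighbours, lost.
No further seizures.

N13, N23, N28, N3, N6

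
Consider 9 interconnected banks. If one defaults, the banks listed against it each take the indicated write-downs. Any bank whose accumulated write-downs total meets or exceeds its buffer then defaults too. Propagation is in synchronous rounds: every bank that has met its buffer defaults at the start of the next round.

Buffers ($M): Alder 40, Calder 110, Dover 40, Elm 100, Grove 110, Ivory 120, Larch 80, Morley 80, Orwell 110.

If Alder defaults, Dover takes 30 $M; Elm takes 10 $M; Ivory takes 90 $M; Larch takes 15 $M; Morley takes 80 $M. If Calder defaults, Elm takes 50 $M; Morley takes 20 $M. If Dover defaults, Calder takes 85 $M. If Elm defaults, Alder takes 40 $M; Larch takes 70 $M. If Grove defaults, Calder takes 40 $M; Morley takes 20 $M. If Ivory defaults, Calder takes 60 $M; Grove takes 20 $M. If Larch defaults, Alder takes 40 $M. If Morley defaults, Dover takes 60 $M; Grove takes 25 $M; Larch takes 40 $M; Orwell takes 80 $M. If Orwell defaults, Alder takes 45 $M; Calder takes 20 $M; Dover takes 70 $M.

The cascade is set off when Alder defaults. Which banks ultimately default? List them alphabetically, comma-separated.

Alder, Dover, Morley

Round 1 — Alder defaults (initial).
  Dover: +30 → 30 < 40
  Elm: +10 → 10 < 100
  Ivory: +90 → 90 < 120
  Larch: +15 → 15 < 80
  Morley: +80 → 80 ≥ 80
Round 2 — Morley defaults.
  Dover: +60 → 90 ≥ 40
  Grove: +25 → 25 < 110
  Larch: +40 → 55 < 80
  Orwell: +80 → 80 < 110
Round 3 — Dover defaults.
  Calder: +85 → 85 < 110
No further defaults.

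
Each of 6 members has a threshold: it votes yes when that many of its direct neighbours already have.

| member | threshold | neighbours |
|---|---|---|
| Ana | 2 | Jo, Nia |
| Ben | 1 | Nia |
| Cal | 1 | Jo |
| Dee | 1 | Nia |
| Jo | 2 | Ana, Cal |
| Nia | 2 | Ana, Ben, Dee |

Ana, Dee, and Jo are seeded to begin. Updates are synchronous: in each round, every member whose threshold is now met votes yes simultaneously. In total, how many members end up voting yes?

6

Round 1 — Ana, Dee, Jo vote yes (initial).
Round 2 — checking thresholds:
  Cal: 1 of 1 neighbours ≥ 1, votes yes.
  Nia: 2 of 3 neighbours ≥ 2, votes yes.
Round 3 — checking thresholds:
  Ben: 1 of 1 neighbours ≥ 1, votes yes.
Round 4 — no new yes votes; cascade stops.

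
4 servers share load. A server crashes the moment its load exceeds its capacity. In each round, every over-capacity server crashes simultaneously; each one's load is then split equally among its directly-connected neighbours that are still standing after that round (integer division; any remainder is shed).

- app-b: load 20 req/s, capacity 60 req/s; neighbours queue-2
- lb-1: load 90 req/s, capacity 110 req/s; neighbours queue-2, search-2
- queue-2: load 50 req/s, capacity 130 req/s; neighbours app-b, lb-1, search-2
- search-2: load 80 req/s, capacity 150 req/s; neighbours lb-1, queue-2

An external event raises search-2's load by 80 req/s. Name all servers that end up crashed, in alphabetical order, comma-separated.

Round 1 — search-2 at 160 > 150. search-2 crashes.
  search-2 sheds 160 req/s to lb-1, queue-2: 80 each.
    lb-1: 90+80 = 170 > 110
    queue-2: 50+80 = 130 ≤ 130
Round 2 — lb-1 crashes.
  lb-1 sheds 170 req/s to queue-2: 170 each.
    queue-2: 130+170 = 300 > 130
Round 3 — queue-2 crashes.
  queue-2 sheds 300 req/s to app-b: 300 each.
    app-b: 20+300 = 320 > 60
Round 4 — app-b crashes.
  app-b sheds 320 req/s: no online neighbours, lost.
No further crashes.

app-b, lb-1, queue-2, search-2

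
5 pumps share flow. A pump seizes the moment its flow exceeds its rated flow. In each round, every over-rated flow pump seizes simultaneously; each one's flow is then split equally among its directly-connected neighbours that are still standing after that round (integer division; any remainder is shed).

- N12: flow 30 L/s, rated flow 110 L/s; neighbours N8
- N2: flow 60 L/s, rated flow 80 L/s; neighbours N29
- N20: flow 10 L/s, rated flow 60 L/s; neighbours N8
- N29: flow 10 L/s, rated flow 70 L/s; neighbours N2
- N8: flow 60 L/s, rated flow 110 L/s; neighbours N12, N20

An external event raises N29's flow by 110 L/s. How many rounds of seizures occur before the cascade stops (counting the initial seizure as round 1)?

Round 1 — N29 at 120 > 70. N29 seizes.
  N29 sheds 120 L/s to N2: 120 each.
    N2: 60+120 = 180 > 80
Round 2 — N2 seizes.
  N2 sheds 180 L/s: no online neighbours, lost.
No further seizures.

2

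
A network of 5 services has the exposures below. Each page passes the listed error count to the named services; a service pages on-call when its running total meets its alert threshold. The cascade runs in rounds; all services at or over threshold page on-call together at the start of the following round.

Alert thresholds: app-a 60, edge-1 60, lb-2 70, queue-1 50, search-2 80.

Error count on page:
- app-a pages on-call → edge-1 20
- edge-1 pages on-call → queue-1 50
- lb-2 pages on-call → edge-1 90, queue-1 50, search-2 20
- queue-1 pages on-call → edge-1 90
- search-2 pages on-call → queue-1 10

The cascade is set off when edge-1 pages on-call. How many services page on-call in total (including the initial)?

2

Round 1 — edge-1 pages on-call (initial).
  queue-1: +50 → 50 ≥ 50
Round 2 — queue-1 pages on-call.
No further pages.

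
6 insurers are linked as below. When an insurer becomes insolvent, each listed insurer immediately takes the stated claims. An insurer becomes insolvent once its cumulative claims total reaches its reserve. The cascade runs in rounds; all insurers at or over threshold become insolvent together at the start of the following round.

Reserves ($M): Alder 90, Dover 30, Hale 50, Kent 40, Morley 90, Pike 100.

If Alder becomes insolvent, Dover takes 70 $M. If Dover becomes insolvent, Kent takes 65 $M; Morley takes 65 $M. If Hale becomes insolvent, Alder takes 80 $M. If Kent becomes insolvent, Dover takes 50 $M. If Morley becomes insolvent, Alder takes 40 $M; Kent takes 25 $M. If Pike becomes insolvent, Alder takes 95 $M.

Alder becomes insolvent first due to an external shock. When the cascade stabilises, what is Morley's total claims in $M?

65

Round 1 — Alder becomes insolvent (initial).
  Dover: +70 → 70 ≥ 30
Round 2 — Dover becomes insolvent.
  Kent: +65 → 65 ≥ 40
  Morley: +65 → 65 < 90
Round 3 — Kent becomes insolvent.
No further insolvencies.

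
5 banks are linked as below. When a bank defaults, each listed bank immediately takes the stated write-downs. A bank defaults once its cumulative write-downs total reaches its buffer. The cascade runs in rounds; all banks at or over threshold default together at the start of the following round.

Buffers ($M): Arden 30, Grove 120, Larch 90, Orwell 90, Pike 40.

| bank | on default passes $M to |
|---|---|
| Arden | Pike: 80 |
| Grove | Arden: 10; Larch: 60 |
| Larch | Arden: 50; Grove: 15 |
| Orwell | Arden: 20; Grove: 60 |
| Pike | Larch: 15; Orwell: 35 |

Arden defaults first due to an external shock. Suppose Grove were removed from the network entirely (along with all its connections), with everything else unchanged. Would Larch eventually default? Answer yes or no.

no

With Grove removed:
Round 1 — Arden defaults (initial).
  Pike: +80 → 80 ≥ 40
Round 2 — Pike defaults.
  Larch: +15 → 15 < 90
  Orwell: +35 → 35 < 90
No further defaults.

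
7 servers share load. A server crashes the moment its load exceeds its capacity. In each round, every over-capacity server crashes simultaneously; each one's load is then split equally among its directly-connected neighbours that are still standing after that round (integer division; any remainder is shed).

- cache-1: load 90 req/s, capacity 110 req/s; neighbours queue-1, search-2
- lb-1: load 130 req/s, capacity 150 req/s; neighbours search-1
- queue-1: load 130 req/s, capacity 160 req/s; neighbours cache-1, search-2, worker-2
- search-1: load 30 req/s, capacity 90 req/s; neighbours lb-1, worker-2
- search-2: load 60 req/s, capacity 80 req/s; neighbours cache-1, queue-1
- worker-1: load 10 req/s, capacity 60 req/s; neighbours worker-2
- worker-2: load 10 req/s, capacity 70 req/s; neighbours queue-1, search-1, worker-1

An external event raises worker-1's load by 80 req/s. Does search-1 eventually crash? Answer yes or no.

Round 1 — worker-1 at 90 > 60. worker-1 crashes.
  worker-1 sheds 90 req/s to worker-2: 90 each.
    worker-2: 10+90 = 100 > 70
Round 2 — worker-2 crashes.
  worker-2 sheds 100 req/s to queue-1, search-1: 50 each.
    queue-1: 130+50 = 180 > 160
    search-1: 30+50 = 80 ≤ 90
Round 3 — queue-1 crashes.
  queue-1 sheds 180 req/s to cache-1, search-2: 90 each.
    cache-1: 90+90 = 180 > 110
    search-2: 60+90 = 150 > 80
Round 4 — cache-1, search-2 crash.
  cache-1 sheds 180 req/s: no online neighbours, lost.
  search-2 sheds 150 req/s: no online neighbours, lost.
No further crashes.

no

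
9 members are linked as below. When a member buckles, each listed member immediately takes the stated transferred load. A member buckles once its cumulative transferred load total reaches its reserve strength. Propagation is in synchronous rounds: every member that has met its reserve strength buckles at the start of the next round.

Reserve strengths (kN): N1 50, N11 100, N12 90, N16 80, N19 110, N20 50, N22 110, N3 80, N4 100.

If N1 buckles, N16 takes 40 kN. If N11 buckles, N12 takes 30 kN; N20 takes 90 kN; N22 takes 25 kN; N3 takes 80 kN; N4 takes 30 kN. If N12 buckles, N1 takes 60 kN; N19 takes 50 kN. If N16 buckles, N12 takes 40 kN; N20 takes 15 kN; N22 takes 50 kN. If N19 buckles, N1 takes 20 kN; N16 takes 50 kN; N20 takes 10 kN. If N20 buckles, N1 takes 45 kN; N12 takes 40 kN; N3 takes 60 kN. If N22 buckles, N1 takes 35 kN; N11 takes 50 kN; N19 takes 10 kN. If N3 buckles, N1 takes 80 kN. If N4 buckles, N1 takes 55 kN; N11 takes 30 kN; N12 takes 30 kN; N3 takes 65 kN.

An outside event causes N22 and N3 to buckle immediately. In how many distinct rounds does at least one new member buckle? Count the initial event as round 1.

Round 1 — N22, N3 buckle (initial).
  N1: +35+80 → 115 ≥ 50
  N11: +50 → 50 < 100
  N19: +10 → 10 < 110
Round 2 — N1 buckles.
  N16: +40 → 40 < 80
No further bucklings.

2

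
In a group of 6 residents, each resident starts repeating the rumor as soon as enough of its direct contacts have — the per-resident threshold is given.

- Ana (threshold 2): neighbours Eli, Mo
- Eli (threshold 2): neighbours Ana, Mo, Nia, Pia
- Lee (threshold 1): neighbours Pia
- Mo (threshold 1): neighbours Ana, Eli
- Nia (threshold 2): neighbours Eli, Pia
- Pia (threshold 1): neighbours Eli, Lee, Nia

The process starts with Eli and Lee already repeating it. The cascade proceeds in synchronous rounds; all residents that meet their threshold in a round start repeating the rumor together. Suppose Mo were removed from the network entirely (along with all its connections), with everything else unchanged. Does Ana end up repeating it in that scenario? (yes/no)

no

With Mo removed:
Round 1 — Eli, Lee start repeating the rumor (initial).
Round 2 — checking thresholds:
  Ana: 1 of 1 neighbours < 2, below threshold.
  Nia: 1 of 2 neighbours < 2, below threshold.
  Pia: 2 of 3 neighbours ≥ 1, starts repeating the rumor.
Round 3 — checking thresholds:
  Ana: 1 of 1 neighbours < 2, below threshold.
  Nia: 2 of 2 neighbours ≥ 2, starts repeating the rumor.
Round 4 — no new spreads; cascade stops.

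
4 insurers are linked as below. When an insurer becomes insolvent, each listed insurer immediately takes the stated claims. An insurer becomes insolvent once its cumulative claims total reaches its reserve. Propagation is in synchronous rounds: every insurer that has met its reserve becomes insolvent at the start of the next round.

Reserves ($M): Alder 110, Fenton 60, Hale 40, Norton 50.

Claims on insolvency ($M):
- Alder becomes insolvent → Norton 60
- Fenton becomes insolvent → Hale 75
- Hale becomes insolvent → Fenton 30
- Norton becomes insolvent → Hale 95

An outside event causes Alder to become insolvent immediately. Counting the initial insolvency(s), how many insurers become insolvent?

Round 1 — Alder becomes insolvent (initial).
  Norton: +60 → 60 ≥ 50
Round 2 — Norton becomes insolvent.
  Hale: +95 → 95 ≥ 40
Round 3 — Hale becomes insolvent.
  Fenton: +30 → 30 < 60
No further insolvencies.

3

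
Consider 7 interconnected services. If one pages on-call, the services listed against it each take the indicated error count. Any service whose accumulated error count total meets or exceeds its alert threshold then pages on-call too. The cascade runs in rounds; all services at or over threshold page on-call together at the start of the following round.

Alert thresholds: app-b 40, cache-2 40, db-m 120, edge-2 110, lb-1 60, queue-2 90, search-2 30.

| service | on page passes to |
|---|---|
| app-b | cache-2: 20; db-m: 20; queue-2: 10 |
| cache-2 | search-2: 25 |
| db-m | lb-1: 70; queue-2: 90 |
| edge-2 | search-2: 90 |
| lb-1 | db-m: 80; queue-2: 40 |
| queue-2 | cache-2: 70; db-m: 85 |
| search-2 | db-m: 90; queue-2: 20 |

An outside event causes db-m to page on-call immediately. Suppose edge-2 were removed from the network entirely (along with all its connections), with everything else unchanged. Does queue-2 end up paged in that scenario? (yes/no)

yes

With edge-2 removed:
Round 1 — db-m pages on-call (initial).
  lb-1: +70 → 70 ≥ 60
  queue-2: +90 → 90 ≥ 90
Round 2 — lb-1, queue-2 page on-call.
  cache-2: +70 → 70 ≥ 40
Round 3 — cache-2 pages on-call.
  search-2: +25 → 25 < 30
No further pages.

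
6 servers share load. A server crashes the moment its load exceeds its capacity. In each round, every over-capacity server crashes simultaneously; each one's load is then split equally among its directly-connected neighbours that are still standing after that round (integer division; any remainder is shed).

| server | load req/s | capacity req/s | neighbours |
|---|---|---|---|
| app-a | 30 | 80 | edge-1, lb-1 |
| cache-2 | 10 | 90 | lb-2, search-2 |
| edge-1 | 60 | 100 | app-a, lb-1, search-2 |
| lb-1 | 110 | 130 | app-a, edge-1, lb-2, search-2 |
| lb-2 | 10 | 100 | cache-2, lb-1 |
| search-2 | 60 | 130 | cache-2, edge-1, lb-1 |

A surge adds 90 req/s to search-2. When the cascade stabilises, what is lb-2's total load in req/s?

Round 1 — search-2 at 150 > 130. search-2 crashes.
  search-2 sheds 150 req/s to cache-2, edge-1, lb-1: 50 each.
    cache-2: 10+50 = 60 ≤ 90
    edge-1: 60+50 = 110 > 100
    lb-1: 110+50 = 160 > 130
Round 2 — edge-1, lb-1 crash.
  edge-1 sheds 110 req/s to app-a: 110 each.
    app-a: 30+110 = 140 > 80
  lb-1 sheds 160 req/s to app-a, lb-2: 80 each.
    app-a: 140+80 = 220 > 80
    lb-2: 10+80 = 90 ≤ 100
Round 3 — app-a crashes.
  app-a sheds 220 req/s: no online neighbours, lost.
No further crashes.

90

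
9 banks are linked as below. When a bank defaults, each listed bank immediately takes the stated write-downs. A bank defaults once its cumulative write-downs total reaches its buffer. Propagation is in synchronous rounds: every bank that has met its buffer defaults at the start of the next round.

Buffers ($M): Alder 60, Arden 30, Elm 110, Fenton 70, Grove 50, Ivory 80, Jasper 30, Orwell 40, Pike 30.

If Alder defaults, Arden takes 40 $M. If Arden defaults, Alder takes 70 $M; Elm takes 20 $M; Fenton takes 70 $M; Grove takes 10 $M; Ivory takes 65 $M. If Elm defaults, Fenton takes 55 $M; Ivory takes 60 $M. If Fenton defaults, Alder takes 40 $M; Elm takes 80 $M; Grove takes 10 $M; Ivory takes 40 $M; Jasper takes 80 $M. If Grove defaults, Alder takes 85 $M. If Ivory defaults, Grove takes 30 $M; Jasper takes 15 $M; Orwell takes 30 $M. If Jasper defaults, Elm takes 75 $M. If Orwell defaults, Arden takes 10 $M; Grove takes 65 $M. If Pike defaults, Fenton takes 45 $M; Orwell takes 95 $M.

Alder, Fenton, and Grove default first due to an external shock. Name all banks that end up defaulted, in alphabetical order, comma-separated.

Alder, Arden, Elm, Fenton, Grove, Ivory, Jasper

Round 1 — Alder, Fenton, Grove default (initial).
  Arden: +40 → 40 ≥ 30
  Elm: +80 → 80 < 110
  Ivory: +40 → 40 < 80
  Jasper: +80 → 80 ≥ 30
Round 2 — Arden, Jasper default.
  Elm: +20+75 → 175 ≥ 110
  Ivory: +65 → 105 ≥ 80
Round 3 — Elm, Ivory default.
  Orwell: +30 → 30 < 40
No further defaults.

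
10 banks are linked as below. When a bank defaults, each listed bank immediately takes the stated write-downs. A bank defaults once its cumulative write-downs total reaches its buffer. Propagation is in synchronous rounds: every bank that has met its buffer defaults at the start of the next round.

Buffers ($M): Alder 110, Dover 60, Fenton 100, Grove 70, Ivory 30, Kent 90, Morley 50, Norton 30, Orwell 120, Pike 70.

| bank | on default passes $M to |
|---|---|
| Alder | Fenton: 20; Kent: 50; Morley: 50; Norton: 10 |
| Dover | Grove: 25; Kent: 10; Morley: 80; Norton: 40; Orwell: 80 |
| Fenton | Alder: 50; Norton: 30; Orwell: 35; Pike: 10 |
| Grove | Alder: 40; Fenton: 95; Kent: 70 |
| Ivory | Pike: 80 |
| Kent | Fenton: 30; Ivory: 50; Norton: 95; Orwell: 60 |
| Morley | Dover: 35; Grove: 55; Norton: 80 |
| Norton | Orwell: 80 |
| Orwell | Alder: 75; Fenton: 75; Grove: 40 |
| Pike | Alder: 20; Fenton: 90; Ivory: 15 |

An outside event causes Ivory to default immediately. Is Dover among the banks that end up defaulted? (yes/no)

no

Round 1 — Ivory defaults (initial).
  Pike: +80 → 80 ≥ 70
Round 2 — Pike defaults.
  Alder: +20 → 20 < 110
  Fenton: +90 → 90 < 100
No further defaults.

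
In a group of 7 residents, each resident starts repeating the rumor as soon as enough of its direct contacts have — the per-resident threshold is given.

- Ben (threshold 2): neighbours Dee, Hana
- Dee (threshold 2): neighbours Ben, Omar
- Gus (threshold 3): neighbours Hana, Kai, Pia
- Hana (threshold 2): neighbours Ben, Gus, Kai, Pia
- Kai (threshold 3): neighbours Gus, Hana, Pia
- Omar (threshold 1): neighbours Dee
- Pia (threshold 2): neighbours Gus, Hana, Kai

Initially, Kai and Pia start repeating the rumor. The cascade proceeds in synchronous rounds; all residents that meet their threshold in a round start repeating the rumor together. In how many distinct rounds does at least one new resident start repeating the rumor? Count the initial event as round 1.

3

Round 1 — Kai, Pia start repeating the rumor (initial).
Round 2 — checking thresholds:
  Gus: 2 of 3 neighbours < 3, not yet.
  Hana: 2 of 4 neighbours ≥ 2, starts repeating the rumor.
Round 3 — checking thresholds:
  Ben: 1 of 2 neighbours < 2, not yet.
  Gus: 3 of 3 neighbours ≥ 3, starts repeating the rumor.
Round 4 — no new spreads; cascade stops.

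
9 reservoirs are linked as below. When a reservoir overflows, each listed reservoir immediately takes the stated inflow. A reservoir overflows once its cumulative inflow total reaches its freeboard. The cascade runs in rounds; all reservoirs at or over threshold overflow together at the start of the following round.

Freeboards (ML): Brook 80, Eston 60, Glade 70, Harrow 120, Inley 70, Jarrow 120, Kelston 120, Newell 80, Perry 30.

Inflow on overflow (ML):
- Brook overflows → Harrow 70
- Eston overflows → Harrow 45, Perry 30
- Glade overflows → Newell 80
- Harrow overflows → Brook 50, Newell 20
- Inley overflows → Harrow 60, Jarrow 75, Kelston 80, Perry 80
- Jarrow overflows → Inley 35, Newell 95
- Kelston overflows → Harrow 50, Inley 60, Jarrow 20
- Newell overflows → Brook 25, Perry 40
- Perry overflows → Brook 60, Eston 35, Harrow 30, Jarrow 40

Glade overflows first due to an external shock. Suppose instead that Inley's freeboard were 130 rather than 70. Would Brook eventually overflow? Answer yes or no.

yes

With Inley's freeboard at 130:
Round 1 — Glade overflows (initial).
  Newell: +80 → 80 ≥ 80
Round 2 — Newell overflows.
  Brook: +25 → 25 < 80
  Perry: +40 → 40 ≥ 30
Round 3 — Perry overflows.
  Brook: +60 → 85 ≥ 80
  Eston: +35 → 35 < 60
  Harrow: +30 → 30 < 120
  Jarrow: +40 → 40 < 120
Round 4 — Brook overflows.
  Harrow: +70 → 100 < 120
No further overflows.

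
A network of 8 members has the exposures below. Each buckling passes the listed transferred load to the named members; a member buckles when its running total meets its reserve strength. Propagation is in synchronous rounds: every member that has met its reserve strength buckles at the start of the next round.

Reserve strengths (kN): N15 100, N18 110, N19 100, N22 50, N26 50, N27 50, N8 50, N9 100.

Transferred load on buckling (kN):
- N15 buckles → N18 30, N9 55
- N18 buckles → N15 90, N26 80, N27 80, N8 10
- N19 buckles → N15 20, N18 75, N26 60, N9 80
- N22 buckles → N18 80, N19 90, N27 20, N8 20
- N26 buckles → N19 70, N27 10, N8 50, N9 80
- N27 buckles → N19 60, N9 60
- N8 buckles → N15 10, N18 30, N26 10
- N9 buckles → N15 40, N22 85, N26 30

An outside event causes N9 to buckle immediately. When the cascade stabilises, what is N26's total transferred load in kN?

Round 1 — N9 buckles (initial).
  N15: +40 → 40 < 100
  N22: +85 → 85 ≥ 50
  N26: +30 → 30 < 50
Round 2 — N22 buckles.
  N18: +80 → 80 < 110
  N19: +90 → 90 < 100
  N27: +20 → 20 < 50
  N8: +20 → 20 < 50
No further bucklings.

30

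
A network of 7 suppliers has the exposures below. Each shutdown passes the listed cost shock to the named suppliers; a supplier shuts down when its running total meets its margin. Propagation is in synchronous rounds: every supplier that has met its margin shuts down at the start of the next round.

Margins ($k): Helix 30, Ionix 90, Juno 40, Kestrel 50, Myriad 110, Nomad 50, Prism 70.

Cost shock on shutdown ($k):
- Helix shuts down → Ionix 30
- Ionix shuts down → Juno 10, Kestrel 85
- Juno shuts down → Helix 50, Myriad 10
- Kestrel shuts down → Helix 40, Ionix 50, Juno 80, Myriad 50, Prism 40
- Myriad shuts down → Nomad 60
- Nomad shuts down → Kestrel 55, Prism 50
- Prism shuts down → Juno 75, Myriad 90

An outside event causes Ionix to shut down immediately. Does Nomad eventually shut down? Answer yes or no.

no

Round 1 — Ionix shuts down (initial).
  Juno: +10 → 10 < 40
  Kestrel: +85 → 85 ≥ 50
Round 2 — Kestrel shuts down.
  Helix: +40 → 40 ≥ 30
  Juno: +80 → 90 ≥ 40
  Myriad: +50 → 50 < 110
  Prism: +40 → 40 < 70
Round 3 — Helix, Juno shut down.
  Myriad: +10 → 60 < 110
No further shutdowns.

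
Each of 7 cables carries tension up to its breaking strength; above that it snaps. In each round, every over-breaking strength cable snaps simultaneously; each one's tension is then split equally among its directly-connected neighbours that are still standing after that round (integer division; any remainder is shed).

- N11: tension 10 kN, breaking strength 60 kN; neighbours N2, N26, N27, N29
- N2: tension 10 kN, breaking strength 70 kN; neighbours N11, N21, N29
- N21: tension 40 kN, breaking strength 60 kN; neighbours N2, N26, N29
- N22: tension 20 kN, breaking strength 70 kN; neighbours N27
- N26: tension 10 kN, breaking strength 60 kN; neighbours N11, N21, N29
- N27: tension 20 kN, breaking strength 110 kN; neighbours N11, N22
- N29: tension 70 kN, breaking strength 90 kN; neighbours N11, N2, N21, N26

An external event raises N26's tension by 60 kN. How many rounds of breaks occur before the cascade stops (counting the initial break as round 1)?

Round 1 — N26 at 70 > 60. N26 snaps.
  N26 sheds 70 kN to N11, N21, N29: 23 each (1 lost).
    N11: 10+23 = 33 ≤ 60
    N21: 40+23 = 63 > 60
    N29: 70+23 = 93 > 90
Round 2 — N21, N29 snap.
  N21 sheds 63 kN to N2: 63 each.
    N2: 10+63 = 73 > 70
  N29 sheds 93 kN to N11, N2: 46 each (1 lost).
    N11: 33+46 = 79 > 60
    N2: 73+46 = 119 > 70
Round 3 — N11, N2 snap.
  N11 sheds 79 kN to N27: 79 each.
    N27: 20+79 = 99 ≤ 110
  N2 sheds 119 kN: no online neighbours, lost.
No further breaks.

3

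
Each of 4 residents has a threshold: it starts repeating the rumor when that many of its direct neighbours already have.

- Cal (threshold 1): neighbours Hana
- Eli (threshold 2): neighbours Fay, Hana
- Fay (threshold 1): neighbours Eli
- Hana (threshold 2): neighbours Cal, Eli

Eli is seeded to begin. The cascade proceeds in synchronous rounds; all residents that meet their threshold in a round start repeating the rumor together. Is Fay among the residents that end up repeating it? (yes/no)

Round 1 — Eli starts repeating the rumor (initial).
Round 2 — checking thresholds:
  Fay: 1 of 1 neighbours ≥ 1, starts repeating the rumor.
  Hana: 1 of 2 neighbours < 2, holds.
Round 3 — no new spreads; cascade stops.

yes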